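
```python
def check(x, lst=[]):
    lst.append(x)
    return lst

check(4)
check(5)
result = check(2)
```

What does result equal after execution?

Step 1: Mutable default argument gotcha! The list [] is created once.
Step 2: Each call appends to the SAME list: [4], [4, 5], [4, 5, 2].
Step 3: result = [4, 5, 2]

The answer is [4, 5, 2].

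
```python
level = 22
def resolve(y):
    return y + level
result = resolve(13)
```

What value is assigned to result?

Step 1: level = 22 is defined globally.
Step 2: resolve(13) uses parameter y = 13 and looks up level from global scope = 22.
Step 3: result = 13 + 22 = 35

The answer is 35.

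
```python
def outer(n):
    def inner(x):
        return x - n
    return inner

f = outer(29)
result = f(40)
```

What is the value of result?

Step 1: outer(29) creates a closure capturing n = 29.
Step 2: f(40) computes 40 - 29 = 11.
Step 3: result = 11

The answer is 11.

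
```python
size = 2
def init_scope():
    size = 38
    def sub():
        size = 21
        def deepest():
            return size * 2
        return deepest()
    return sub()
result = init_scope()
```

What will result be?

Step 1: deepest() looks up size through LEGB: not local, finds size = 21 in enclosing sub().
Step 2: Returns 21 * 2 = 42.
Step 3: result = 42

The answer is 42.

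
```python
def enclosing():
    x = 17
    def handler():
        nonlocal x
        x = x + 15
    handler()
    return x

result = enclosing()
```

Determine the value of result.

Step 1: enclosing() sets x = 17.
Step 2: handler() uses nonlocal to modify x in enclosing's scope: x = 17 + 15 = 32.
Step 3: enclosing() returns the modified x = 32

The answer is 32.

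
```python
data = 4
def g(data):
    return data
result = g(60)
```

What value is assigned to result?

Step 1: Global data = 4.
Step 2: g(60) takes parameter data = 60, which shadows the global.
Step 3: result = 60

The answer is 60.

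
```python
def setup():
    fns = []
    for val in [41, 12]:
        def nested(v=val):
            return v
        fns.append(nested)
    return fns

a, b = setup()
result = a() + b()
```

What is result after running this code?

Step 1: Default argument v=val captures val at each iteration.
Step 2: a() returns 41 (captured at first iteration), b() returns 12 (captured at second).
Step 3: result = 41 + 12 = 53

The answer is 53.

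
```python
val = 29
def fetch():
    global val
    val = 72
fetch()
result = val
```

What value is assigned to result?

Step 1: val = 29 globally.
Step 2: fetch() declares global val and sets it to 72.
Step 3: After fetch(), global val = 72. result = 72

The answer is 72.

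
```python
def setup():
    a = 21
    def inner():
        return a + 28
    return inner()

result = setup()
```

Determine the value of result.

Step 1: setup() defines a = 21.
Step 2: inner() reads a = 21 from enclosing scope, returns 21 + 28 = 49.
Step 3: result = 49

The answer is 49.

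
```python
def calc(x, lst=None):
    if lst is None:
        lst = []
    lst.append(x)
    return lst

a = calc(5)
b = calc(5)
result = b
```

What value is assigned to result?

Step 1: None default with guard creates a NEW list each call.
Step 2: a = [5] (fresh list). b = [5] (another fresh list).
Step 3: result = [5] (this is the fix for mutable default)

The answer is [5].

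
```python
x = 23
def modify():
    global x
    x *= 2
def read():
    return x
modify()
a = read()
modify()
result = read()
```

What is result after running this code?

Step 1: x = 23.
Step 2: First modify(): x = 23 * 2 = 46.
Step 3: Second modify(): x = 46 * 2 = 92.
Step 4: read() returns 92

The answer is 92.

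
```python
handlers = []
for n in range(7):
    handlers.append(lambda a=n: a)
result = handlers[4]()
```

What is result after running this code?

Step 1: Default argument a=n captures n's value at each iteration.
Step 2: handlers[4] captured a = 4 when n was 4.
Step 3: result = 4

The answer is 4.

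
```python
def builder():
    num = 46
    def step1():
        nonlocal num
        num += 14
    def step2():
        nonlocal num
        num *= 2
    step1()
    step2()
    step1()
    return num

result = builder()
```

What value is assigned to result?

Step 1: num = 46.
Step 2: step1(): num = 46 + 14 = 60.
Step 3: step2(): num = 60 * 2 = 120.
Step 4: step1(): num = 120 + 14 = 134. result = 134

The answer is 134.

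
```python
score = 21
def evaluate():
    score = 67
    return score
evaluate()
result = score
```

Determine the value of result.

Step 1: score = 21 globally.
Step 2: evaluate() creates a LOCAL score = 67 (no global keyword!).
Step 3: The global score is unchanged. result = 21

The answer is 21.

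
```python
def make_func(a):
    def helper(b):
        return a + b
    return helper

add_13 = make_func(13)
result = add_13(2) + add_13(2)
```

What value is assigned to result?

Step 1: add_13 captures a = 13.
Step 2: add_13(2) = 13 + 2 = 15, called twice.
Step 3: result = 15 + 15 = 30

The answer is 30.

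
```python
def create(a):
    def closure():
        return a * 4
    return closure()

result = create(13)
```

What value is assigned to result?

Step 1: create(13) binds parameter a = 13.
Step 2: closure() accesses a = 13 from enclosing scope.
Step 3: result = 13 * 4 = 52

The answer is 52.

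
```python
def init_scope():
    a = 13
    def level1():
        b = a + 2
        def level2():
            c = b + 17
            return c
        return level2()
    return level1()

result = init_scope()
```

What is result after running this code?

Step 1: a = 13. b = a + 2 = 15.
Step 2: c = b + 17 = 15 + 17 = 32.
Step 3: result = 32

The answer is 32.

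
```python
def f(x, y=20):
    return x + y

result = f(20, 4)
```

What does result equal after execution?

Step 1: f(20, 4) overrides default y with 4.
Step 2: Returns 20 + 4 = 24.
Step 3: result = 24

The answer is 24.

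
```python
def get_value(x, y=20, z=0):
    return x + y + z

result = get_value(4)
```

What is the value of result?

Step 1: get_value(4) uses defaults y = 20, z = 0.
Step 2: Returns 4 + 20 + 0 = 24.
Step 3: result = 24

The answer is 24.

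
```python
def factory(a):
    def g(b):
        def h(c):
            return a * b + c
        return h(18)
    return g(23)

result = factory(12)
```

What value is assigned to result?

Step 1: a = 12, b = 23, c = 18.
Step 2: h() computes a * b + c = 12 * 23 + 18 = 294.
Step 3: result = 294

The answer is 294.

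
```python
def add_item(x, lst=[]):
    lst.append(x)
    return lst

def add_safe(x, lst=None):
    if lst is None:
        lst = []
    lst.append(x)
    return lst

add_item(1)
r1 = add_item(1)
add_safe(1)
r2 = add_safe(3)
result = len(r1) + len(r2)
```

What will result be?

Step 1: add_item shares mutable default: after 2 calls, lst = [1, 1], len = 2.
Step 2: add_safe creates fresh list each time: r2 = [3], len = 1.
Step 3: result = 2 + 1 = 3

The answer is 3.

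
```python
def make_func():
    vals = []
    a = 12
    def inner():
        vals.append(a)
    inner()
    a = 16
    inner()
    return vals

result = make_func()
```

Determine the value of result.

Step 1: a = 12. inner() appends current a to vals.
Step 2: First inner(): appends 12. Then a = 16.
Step 3: Second inner(): appends 16 (closure sees updated a). result = [12, 16]

The answer is [12, 16].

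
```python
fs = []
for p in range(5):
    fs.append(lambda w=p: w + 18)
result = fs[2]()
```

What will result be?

Step 1: Default argument w=p captures p's value at definition time.
Step 2: fs[2] was defined when p = 2, so w defaults to 2.
Step 3: result = 2 + 18 = 20 (default arg fixes the late binding issue)

The answer is 20.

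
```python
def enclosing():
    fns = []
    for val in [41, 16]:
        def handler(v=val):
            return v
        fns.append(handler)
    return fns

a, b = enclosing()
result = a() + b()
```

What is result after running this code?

Step 1: Default argument v=val captures val at each iteration.
Step 2: a() returns 41 (captured at first iteration), b() returns 16 (captured at second).
Step 3: result = 41 + 16 = 57

The answer is 57.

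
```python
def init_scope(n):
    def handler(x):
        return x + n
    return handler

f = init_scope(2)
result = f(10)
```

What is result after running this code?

Step 1: init_scope(2) creates a closure that captures n = 2.
Step 2: f(10) calls the closure with x = 10, returning 10 + 2 = 12.
Step 3: result = 12

The answer is 12.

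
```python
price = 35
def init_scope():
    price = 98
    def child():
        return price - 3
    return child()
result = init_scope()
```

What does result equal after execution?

Step 1: init_scope() shadows global price with price = 98.
Step 2: child() finds price = 98 in enclosing scope, computes 98 - 3 = 95.
Step 3: result = 95

The answer is 95.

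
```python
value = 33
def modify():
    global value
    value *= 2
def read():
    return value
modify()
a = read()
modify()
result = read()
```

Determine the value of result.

Step 1: value = 33.
Step 2: First modify(): value = 33 * 2 = 66.
Step 3: Second modify(): value = 66 * 2 = 132.
Step 4: read() returns 132

The answer is 132.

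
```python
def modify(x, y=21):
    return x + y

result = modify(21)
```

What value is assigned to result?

Step 1: modify(21) uses default y = 21.
Step 2: Returns 21 + 21 = 42.
Step 3: result = 42

The answer is 42.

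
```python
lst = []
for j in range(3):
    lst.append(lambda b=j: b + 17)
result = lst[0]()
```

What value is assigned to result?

Step 1: Default argument b=j captures j's value at definition time.
Step 2: lst[0] was defined when j = 0, so b defaults to 0.
Step 3: result = 0 + 17 = 17 (default arg fixes the late binding issue)

The answer is 17.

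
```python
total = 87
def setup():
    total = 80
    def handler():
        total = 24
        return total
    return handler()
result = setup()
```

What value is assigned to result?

Step 1: Three scopes define total: global (87), setup (80), handler (24).
Step 2: handler() has its own local total = 24, which shadows both enclosing and global.
Step 3: result = 24 (local wins in LEGB)

The answer is 24.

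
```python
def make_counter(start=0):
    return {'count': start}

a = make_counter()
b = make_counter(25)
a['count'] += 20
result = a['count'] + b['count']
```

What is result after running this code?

Step 1: make_counter() returns a new dict each call (immutable default 0).
Step 2: a = {'count': 0}, b = {'count': 25}.
Step 3: a['count'] += 20 = 20. result = 20 + 25 = 45

The answer is 45.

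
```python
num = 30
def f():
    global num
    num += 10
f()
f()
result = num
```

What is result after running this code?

Step 1: num = 30.
Step 2: First f(): num = 30 + 10 = 40.
Step 3: Second f(): num = 40 + 10 = 50. result = 50

The answer is 50.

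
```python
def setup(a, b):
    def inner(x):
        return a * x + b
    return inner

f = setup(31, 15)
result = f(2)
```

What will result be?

Step 1: setup(31, 15) captures a = 31, b = 15.
Step 2: f(2) computes 31 * 2 + 15 = 77.
Step 3: result = 77

The answer is 77.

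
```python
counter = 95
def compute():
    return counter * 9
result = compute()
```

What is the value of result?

Step 1: counter = 95 is defined globally.
Step 2: compute() looks up counter from global scope = 95, then computes 95 * 9 = 855.
Step 3: result = 855

The answer is 855.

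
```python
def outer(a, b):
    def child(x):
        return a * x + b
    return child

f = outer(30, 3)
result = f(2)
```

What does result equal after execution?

Step 1: outer(30, 3) captures a = 30, b = 3.
Step 2: f(2) computes 30 * 2 + 3 = 63.
Step 3: result = 63

The answer is 63.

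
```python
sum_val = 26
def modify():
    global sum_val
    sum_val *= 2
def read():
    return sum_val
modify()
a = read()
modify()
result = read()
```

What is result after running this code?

Step 1: sum_val = 26.
Step 2: First modify(): sum_val = 26 * 2 = 52.
Step 3: Second modify(): sum_val = 52 * 2 = 104.
Step 4: read() returns 104

The answer is 104.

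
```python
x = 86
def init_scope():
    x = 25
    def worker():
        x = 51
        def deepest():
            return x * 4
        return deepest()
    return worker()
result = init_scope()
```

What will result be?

Step 1: deepest() looks up x through LEGB: not local, finds x = 51 in enclosing worker().
Step 2: Returns 51 * 4 = 204.
Step 3: result = 204

The answer is 204.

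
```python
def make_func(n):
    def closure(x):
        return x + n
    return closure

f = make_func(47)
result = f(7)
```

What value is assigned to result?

Step 1: make_func(47) creates a closure that captures n = 47.
Step 2: f(7) calls the closure with x = 7, returning 7 + 47 = 54.
Step 3: result = 54

The answer is 54.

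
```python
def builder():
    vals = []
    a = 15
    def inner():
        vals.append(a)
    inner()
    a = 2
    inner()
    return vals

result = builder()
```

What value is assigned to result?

Step 1: a = 15. inner() appends current a to vals.
Step 2: First inner(): appends 15. Then a = 2.
Step 3: Second inner(): appends 2 (closure sees updated a). result = [15, 2]

The answer is [15, 2].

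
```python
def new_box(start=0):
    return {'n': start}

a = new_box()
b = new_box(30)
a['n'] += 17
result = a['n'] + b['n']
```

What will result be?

Step 1: new_box() returns a new dict each call (immutable default 0).
Step 2: a = {'n': 0}, b = {'n': 30}.
Step 3: a['n'] += 17 = 17. result = 17 + 30 = 47

The answer is 47.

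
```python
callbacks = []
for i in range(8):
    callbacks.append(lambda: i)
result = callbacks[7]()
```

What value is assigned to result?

Step 1: The loop creates 8 lambdas, all referencing the same variable i.
Step 2: After the loop, i = 7 (final value).
Step 3: callbacks[7]() looks up i at call time and finds 7. This is the late binding gotcha. result = 7

The answer is 7.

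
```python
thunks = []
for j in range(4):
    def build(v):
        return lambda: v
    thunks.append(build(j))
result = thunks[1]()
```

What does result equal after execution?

Step 1: build(j) creates a new scope capturing v = j at call time.
Step 2: thunks[1] = build(1), so its lambda captures v = 1.
Step 3: result = 1 (closure factory fixes late binding)

The answer is 1.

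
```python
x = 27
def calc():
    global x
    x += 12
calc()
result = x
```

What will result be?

Step 1: x = 27 globally.
Step 2: calc() modifies global x: x += 12 = 39.
Step 3: result = 39

The answer is 39.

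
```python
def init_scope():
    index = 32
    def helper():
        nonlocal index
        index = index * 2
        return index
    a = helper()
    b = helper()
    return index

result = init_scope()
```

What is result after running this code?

Step 1: index starts at 32.
Step 2: First helper(): index = 32 * 2 = 64.
Step 3: Second helper(): index = 64 * 2 = 128.
Step 4: result = 128

The answer is 128.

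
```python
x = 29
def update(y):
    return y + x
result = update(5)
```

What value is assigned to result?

Step 1: x = 29 is defined globally.
Step 2: update(5) uses parameter y = 5 and looks up x from global scope = 29.
Step 3: result = 5 + 29 = 34

The answer is 34.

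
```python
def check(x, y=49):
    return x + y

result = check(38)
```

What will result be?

Step 1: check(38) uses default y = 49.
Step 2: Returns 38 + 49 = 87.
Step 3: result = 87

The answer is 87.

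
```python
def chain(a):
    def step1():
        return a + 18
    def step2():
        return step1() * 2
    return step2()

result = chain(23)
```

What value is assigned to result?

Step 1: chain(23) captures a = 23.
Step 2: step2() calls step1() which returns 23 + 18 = 41.
Step 3: step2() returns 41 * 2 = 82

The answer is 82.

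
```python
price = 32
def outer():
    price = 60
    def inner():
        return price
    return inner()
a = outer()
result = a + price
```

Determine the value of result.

Step 1: outer() has local price = 60. inner() reads from enclosing.
Step 2: outer() returns 60. Global price = 32 unchanged.
Step 3: result = 60 + 32 = 92

The answer is 92.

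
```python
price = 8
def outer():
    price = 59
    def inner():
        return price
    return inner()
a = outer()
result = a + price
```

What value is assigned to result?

Step 1: outer() has local price = 59. inner() reads from enclosing.
Step 2: outer() returns 59. Global price = 8 unchanged.
Step 3: result = 59 + 8 = 67

The answer is 67.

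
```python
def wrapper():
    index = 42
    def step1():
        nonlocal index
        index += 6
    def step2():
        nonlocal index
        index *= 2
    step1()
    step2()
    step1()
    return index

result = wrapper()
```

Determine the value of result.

Step 1: index = 42.
Step 2: step1(): index = 42 + 6 = 48.
Step 3: step2(): index = 48 * 2 = 96.
Step 4: step1(): index = 96 + 6 = 102. result = 102

The answer is 102.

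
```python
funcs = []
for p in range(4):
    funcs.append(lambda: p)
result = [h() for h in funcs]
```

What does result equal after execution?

Step 1: All 4 lambdas share the same variable p.
Step 2: After the loop, p = 3.
Step 3: Each call returns 3. result = [3, 3, 3, 3]

The answer is [3, 3, 3, 3].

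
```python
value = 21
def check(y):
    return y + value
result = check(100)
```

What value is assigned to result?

Step 1: value = 21 is defined globally.
Step 2: check(100) uses parameter y = 100 and looks up value from global scope = 21.
Step 3: result = 100 + 21 = 121

The answer is 121.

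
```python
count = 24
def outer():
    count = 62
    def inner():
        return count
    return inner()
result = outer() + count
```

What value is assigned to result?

Step 1: Global count = 24. outer() shadows with count = 62.
Step 2: inner() returns enclosing count = 62. outer() = 62.
Step 3: result = 62 + global count (24) = 86

The answer is 86.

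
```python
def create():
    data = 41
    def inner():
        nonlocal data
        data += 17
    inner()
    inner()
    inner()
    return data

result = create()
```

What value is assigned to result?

Step 1: data starts at 41.
Step 2: inner() is called 3 times, each adding 17.
Step 3: data = 41 + 17 * 3 = 92

The answer is 92.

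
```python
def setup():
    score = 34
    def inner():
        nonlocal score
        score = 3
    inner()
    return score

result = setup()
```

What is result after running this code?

Step 1: setup() sets score = 34.
Step 2: inner() uses nonlocal to reassign score = 3.
Step 3: result = 3

The answer is 3.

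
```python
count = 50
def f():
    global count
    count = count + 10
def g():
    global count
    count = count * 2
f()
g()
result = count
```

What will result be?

Step 1: count = 50.
Step 2: f() adds 10: count = 50 + 10 = 60.
Step 3: g() doubles: count = 60 * 2 = 120.
Step 4: result = 120

The answer is 120.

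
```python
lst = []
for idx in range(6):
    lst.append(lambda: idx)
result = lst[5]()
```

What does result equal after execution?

Step 1: The loop creates 6 lambdas, all referencing the same variable idx.
Step 2: After the loop, idx = 5 (final value).
Step 3: lst[5]() looks up idx at call time and finds 5. This is the late binding gotcha. result = 5

The answer is 5.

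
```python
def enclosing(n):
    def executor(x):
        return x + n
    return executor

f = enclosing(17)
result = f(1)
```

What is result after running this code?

Step 1: enclosing(17) creates a closure that captures n = 17.
Step 2: f(1) calls the closure with x = 1, returning 1 + 17 = 18.
Step 3: result = 18

The answer is 18.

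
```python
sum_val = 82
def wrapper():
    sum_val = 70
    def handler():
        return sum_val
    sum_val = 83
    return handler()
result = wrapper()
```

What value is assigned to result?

Step 1: wrapper() sets sum_val = 70, then later sum_val = 83.
Step 2: handler() is called after sum_val is reassigned to 83. Closures capture variables by reference, not by value.
Step 3: result = 83

The answer is 83.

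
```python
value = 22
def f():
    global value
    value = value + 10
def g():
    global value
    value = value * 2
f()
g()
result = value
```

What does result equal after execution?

Step 1: value = 22.
Step 2: f() adds 10: value = 22 + 10 = 32.
Step 3: g() doubles: value = 32 * 2 = 64.
Step 4: result = 64

The answer is 64.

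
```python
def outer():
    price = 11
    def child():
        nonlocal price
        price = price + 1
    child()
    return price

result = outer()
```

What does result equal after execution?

Step 1: outer() sets price = 11.
Step 2: child() uses nonlocal to modify price in outer's scope: price = 11 + 1 = 12.
Step 3: outer() returns the modified price = 12

The answer is 12.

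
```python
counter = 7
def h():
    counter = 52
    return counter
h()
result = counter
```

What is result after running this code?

Step 1: Global counter = 7.
Step 2: h() creates local counter = 52 (shadow, not modification).
Step 3: After h() returns, global counter is unchanged. result = 7

The answer is 7.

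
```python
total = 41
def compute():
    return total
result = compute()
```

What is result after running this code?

Step 1: total = 41 is defined in the global scope.
Step 2: compute() looks up total. No local total exists, so Python checks the global scope via LEGB rule and finds total = 41.
Step 3: result = 41

The answer is 41.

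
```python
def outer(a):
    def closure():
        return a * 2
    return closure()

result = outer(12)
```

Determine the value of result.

Step 1: outer(12) binds parameter a = 12.
Step 2: closure() accesses a = 12 from enclosing scope.
Step 3: result = 12 * 2 = 24

The answer is 24.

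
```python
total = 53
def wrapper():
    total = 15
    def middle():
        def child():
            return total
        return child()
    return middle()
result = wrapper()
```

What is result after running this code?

Step 1: wrapper() defines total = 15. middle() and child() have no local total.
Step 2: child() checks local (none), enclosing middle() (none), enclosing wrapper() and finds total = 15.
Step 3: result = 15

The answer is 15.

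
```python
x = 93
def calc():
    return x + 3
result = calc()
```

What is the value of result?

Step 1: x = 93 is defined globally.
Step 2: calc() looks up x from global scope = 93, then computes 93 + 3 = 96.
Step 3: result = 96

The answer is 96.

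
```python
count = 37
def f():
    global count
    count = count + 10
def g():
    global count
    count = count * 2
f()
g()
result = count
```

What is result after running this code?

Step 1: count = 37.
Step 2: f() adds 10: count = 37 + 10 = 47.
Step 3: g() doubles: count = 47 * 2 = 94.
Step 4: result = 94

The answer is 94.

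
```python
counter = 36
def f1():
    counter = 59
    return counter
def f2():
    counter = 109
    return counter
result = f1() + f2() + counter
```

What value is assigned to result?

Step 1: Each function shadows global counter with its own local.
Step 2: f1() returns 59, f2() returns 109.
Step 3: Global counter = 36 is unchanged. result = 59 + 109 + 36 = 204

The answer is 204.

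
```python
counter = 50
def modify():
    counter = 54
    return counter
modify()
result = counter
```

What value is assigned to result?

Step 1: Global counter = 50.
Step 2: modify() creates local counter = 54 (shadow, not modification).
Step 3: After modify() returns, global counter is unchanged. result = 50

The answer is 50.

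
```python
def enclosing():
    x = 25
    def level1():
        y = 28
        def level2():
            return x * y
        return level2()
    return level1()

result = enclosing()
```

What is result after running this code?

Step 1: x = 25 in enclosing. y = 28 in level1.
Step 2: level2() reads x = 25 and y = 28 from enclosing scopes.
Step 3: result = 25 * 28 = 700

The answer is 700.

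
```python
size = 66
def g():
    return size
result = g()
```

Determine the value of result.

Step 1: size = 66 is defined in the global scope.
Step 2: g() looks up size. No local size exists, so Python checks the global scope via LEGB rule and finds size = 66.
Step 3: result = 66

The answer is 66.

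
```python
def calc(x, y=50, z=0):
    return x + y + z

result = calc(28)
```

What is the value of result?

Step 1: calc(28) uses defaults y = 50, z = 0.
Step 2: Returns 28 + 50 + 0 = 78.
Step 3: result = 78

The answer is 78.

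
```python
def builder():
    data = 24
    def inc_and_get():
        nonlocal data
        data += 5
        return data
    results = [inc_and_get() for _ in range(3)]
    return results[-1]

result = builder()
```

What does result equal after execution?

Step 1: data = 24.
Step 2: Three calls to inc_and_get(), each adding 5.
Step 3: Last value = 24 + 5 * 3 = 39

The answer is 39.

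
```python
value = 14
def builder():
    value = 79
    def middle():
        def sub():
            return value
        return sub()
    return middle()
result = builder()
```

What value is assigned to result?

Step 1: builder() defines value = 79. middle() and sub() have no local value.
Step 2: sub() checks local (none), enclosing middle() (none), enclosing builder() and finds value = 79.
Step 3: result = 79

The answer is 79.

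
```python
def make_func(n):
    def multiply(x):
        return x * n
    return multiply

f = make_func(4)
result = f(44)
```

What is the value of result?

Step 1: make_func(4) returns multiply closure with n = 4.
Step 2: f(44) computes 44 * 4 = 176.
Step 3: result = 176

The answer is 176.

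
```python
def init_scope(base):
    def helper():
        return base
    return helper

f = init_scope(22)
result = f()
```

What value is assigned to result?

Step 1: init_scope(22) creates closure capturing base = 22.
Step 2: f() returns the captured base = 22.
Step 3: result = 22

The answer is 22.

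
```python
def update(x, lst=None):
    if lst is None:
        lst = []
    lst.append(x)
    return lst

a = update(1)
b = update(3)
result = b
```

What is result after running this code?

Step 1: None default with guard creates a NEW list each call.
Step 2: a = [1] (fresh list). b = [3] (another fresh list).
Step 3: result = [3] (this is the fix for mutable default)

The answer is [3].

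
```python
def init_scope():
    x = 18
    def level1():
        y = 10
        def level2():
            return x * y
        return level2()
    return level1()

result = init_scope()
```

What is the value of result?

Step 1: x = 18 in init_scope. y = 10 in level1.
Step 2: level2() reads x = 18 and y = 10 from enclosing scopes.
Step 3: result = 18 * 10 = 180

The answer is 180.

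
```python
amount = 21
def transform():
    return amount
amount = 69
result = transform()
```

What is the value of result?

Step 1: amount is first set to 21, then reassigned to 69.
Step 2: transform() is called after the reassignment, so it looks up the current global amount = 69.
Step 3: result = 69

The answer is 69.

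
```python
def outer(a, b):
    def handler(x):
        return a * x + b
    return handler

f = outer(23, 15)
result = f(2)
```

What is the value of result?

Step 1: outer(23, 15) captures a = 23, b = 15.
Step 2: f(2) computes 23 * 2 + 15 = 61.
Step 3: result = 61

The answer is 61.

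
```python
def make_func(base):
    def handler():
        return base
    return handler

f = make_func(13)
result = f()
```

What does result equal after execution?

Step 1: make_func(13) creates closure capturing base = 13.
Step 2: f() returns the captured base = 13.
Step 3: result = 13

The answer is 13.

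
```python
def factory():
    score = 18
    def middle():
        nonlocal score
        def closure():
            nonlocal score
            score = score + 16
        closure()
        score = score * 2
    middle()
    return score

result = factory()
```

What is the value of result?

Step 1: score = 18.
Step 2: closure() adds 16: score = 18 + 16 = 34.
Step 3: middle() doubles: score = 34 * 2 = 68.
Step 4: result = 68

The answer is 68.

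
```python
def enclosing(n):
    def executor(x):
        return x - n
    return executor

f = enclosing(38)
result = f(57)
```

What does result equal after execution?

Step 1: enclosing(38) creates a closure capturing n = 38.
Step 2: f(57) computes 57 - 38 = 19.
Step 3: result = 19

The answer is 19.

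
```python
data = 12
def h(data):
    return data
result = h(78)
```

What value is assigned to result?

Step 1: Global data = 12.
Step 2: h(78) takes parameter data = 78, which shadows the global.
Step 3: result = 78

The answer is 78.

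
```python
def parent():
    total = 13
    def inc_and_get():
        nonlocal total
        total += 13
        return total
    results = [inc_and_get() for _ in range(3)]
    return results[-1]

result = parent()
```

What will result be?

Step 1: total = 13.
Step 2: Three calls to inc_and_get(), each adding 13.
Step 3: Last value = 13 + 13 * 3 = 52

The answer is 52.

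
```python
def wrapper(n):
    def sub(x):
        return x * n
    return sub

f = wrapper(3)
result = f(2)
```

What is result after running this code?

Step 1: wrapper(3) creates a closure capturing n = 3.
Step 2: f(2) computes 2 * 3 = 6.
Step 3: result = 6

The answer is 6.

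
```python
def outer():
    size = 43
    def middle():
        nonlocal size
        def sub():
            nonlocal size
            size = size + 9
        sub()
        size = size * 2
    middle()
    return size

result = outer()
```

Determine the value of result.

Step 1: size = 43.
Step 2: sub() adds 9: size = 43 + 9 = 52.
Step 3: middle() doubles: size = 52 * 2 = 104.
Step 4: result = 104

The answer is 104.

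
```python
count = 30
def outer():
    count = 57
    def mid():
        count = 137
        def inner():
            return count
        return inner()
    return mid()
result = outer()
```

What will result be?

Step 1: Three levels of shadowing: global 30, outer 57, mid 137.
Step 2: inner() finds count = 137 in enclosing mid() scope.
Step 3: result = 137

The answer is 137.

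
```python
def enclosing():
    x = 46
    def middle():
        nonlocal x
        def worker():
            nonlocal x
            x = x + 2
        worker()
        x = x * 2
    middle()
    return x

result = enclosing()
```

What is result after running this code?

Step 1: x = 46.
Step 2: worker() adds 2: x = 46 + 2 = 48.
Step 3: middle() doubles: x = 48 * 2 = 96.
Step 4: result = 96

The answer is 96.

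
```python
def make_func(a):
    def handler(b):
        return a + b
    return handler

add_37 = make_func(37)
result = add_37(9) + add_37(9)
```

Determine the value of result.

Step 1: add_37 captures a = 37.
Step 2: add_37(9) = 37 + 9 = 46, called twice.
Step 3: result = 46 + 46 = 92

The answer is 92.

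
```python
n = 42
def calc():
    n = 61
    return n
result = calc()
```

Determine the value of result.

Step 1: Global n = 42.
Step 2: calc() creates local n = 61, shadowing the global.
Step 3: Returns local n = 61. result = 61

The answer is 61.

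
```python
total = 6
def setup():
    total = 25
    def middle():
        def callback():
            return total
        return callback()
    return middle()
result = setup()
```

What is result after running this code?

Step 1: setup() defines total = 25. middle() and callback() have no local total.
Step 2: callback() checks local (none), enclosing middle() (none), enclosing setup() and finds total = 25.
Step 3: result = 25

The answer is 25.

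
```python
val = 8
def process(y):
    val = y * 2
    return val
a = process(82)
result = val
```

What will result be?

Step 1: Global val = 8.
Step 2: process(82) creates local val = 82 * 2 = 164.
Step 3: Global val unchanged because no global keyword. result = 8

The answer is 8.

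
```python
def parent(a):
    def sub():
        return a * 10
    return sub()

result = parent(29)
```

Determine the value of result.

Step 1: parent(29) binds parameter a = 29.
Step 2: sub() accesses a = 29 from enclosing scope.
Step 3: result = 29 * 10 = 290

The answer is 290.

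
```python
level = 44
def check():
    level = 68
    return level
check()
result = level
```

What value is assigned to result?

Step 1: Global level = 44.
Step 2: check() creates local level = 68 (shadow, not modification).
Step 3: After check() returns, global level is unchanged. result = 44

The answer is 44.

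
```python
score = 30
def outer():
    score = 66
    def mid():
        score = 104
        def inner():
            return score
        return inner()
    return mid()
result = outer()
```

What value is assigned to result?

Step 1: Three levels of shadowing: global 30, outer 66, mid 104.
Step 2: inner() finds score = 104 in enclosing mid() scope.
Step 3: result = 104

The answer is 104.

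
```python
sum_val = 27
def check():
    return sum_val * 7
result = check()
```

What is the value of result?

Step 1: sum_val = 27 is defined globally.
Step 2: check() looks up sum_val from global scope = 27, then computes 27 * 7 = 189.
Step 3: result = 189

The answer is 189.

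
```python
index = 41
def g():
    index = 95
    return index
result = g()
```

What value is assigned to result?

Step 1: Global index = 41.
Step 2: g() creates local index = 95, shadowing the global.
Step 3: Returns local index = 95. result = 95

The answer is 95.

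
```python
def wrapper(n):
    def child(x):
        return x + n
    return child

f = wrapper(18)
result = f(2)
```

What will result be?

Step 1: wrapper(18) creates a closure that captures n = 18.
Step 2: f(2) calls the closure with x = 2, returning 2 + 18 = 20.
Step 3: result = 20

The answer is 20.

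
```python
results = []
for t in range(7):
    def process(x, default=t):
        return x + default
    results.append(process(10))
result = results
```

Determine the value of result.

Step 1: Default argument default=t is evaluated at function definition time.
Step 2: Each iteration creates process with default = current t value.
Step 3: process(10) returns 10 + default. results = [10, 11, 12, 13, 14, 15, 16]

The answer is [10, 11, 12, 13, 14, 15, 16].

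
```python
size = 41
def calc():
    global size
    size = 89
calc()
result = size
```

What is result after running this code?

Step 1: size = 41 globally.
Step 2: calc() declares global size and sets it to 89.
Step 3: After calc(), global size = 89. result = 89

The answer is 89.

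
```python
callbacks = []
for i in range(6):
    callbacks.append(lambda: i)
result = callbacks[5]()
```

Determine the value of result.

Step 1: The loop creates 6 lambdas, all referencing the same variable i.
Step 2: After the loop, i = 5 (final value).
Step 3: callbacks[5]() looks up i at call time and finds 5. This is the late binding gotcha. result = 5

The answer is 5.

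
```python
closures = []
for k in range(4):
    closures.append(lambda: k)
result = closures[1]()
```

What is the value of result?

Step 1: The loop creates 4 lambdas, all referencing the same variable k.
Step 2: After the loop, k = 3 (final value).
Step 3: closures[1]() looks up k at call time and finds 3. This is the late binding gotcha. result = 3

The answer is 3.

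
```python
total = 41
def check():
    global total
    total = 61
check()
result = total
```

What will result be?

Step 1: total = 41 globally.
Step 2: check() declares global total and sets it to 61.
Step 3: After check(), global total = 61. result = 61

The answer is 61.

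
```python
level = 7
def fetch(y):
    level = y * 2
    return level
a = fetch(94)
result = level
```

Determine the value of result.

Step 1: Global level = 7.
Step 2: fetch(94) creates local level = 94 * 2 = 188.
Step 3: Global level unchanged because no global keyword. result = 7

The answer is 7.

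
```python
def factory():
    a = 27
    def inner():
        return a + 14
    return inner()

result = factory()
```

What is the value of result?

Step 1: factory() defines a = 27.
Step 2: inner() reads a = 27 from enclosing scope, returns 27 + 14 = 41.
Step 3: result = 41

The answer is 41.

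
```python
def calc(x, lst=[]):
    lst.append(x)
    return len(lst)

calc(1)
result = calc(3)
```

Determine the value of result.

Step 1: Mutable default list persists between calls.
Step 2: First call: lst = [1], len = 1. Second call: lst = [1, 3], len = 2.
Step 3: result = 2

The answer is 2.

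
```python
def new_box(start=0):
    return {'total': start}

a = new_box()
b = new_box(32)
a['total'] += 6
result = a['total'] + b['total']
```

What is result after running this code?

Step 1: new_box() returns a new dict each call (immutable default 0).
Step 2: a = {'total': 0}, b = {'total': 32}.
Step 3: a['total'] += 6 = 6. result = 6 + 32 = 38

The answer is 38.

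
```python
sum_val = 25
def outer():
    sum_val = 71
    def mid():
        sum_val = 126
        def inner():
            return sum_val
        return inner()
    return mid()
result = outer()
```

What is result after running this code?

Step 1: Three levels of shadowing: global 25, outer 71, mid 126.
Step 2: inner() finds sum_val = 126 in enclosing mid() scope.
Step 3: result = 126

The answer is 126.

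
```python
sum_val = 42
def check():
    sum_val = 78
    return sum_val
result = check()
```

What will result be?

Step 1: Global sum_val = 42.
Step 2: check() creates local sum_val = 78, shadowing the global.
Step 3: Returns local sum_val = 78. result = 78

The answer is 78.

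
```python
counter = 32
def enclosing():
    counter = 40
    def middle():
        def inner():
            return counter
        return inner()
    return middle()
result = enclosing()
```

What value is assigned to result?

Step 1: enclosing() defines counter = 40. middle() and inner() have no local counter.
Step 2: inner() checks local (none), enclosing middle() (none), enclosing enclosing() and finds counter = 40.
Step 3: result = 40

The answer is 40.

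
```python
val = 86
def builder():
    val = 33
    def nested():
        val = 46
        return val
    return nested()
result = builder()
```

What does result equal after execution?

Step 1: Three scopes define val: global (86), builder (33), nested (46).
Step 2: nested() has its own local val = 46, which shadows both enclosing and global.
Step 3: result = 46 (local wins in LEGB)

The answer is 46.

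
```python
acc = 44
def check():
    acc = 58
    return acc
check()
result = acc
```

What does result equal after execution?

Step 1: acc = 44 globally.
Step 2: check() creates a LOCAL acc = 58 (no global keyword!).
Step 3: The global acc is unchanged. result = 44

The answer is 44.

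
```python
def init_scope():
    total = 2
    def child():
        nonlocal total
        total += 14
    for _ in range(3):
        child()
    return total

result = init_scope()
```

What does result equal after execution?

Step 1: total = 2.
Step 2: child() is called 3 times in a loop, each adding 14 via nonlocal.
Step 3: total = 2 + 14 * 3 = 44

The answer is 44.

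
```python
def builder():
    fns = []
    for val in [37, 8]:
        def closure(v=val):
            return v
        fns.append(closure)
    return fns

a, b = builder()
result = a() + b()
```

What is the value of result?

Step 1: Default argument v=val captures val at each iteration.
Step 2: a() returns 37 (captured at first iteration), b() returns 8 (captured at second).
Step 3: result = 37 + 8 = 45

The answer is 45.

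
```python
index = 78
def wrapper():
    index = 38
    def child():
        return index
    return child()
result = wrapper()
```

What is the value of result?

Step 1: index = 78 globally, but wrapper() defines index = 38 locally.
Step 2: child() looks up index. Not in local scope, so checks enclosing scope (wrapper) and finds index = 38.
Step 3: result = 38

The answer is 38.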